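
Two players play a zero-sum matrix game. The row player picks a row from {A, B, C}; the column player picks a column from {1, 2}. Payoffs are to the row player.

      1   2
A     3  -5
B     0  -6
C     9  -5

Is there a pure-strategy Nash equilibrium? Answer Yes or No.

Yes

Row minima: A → -5, B → -6, C → -5; maximin = -5.
Column maxima: 1 → 9, 2 → -5; minimax = -5.
maximin = minimax = -5, so a saddle point exists.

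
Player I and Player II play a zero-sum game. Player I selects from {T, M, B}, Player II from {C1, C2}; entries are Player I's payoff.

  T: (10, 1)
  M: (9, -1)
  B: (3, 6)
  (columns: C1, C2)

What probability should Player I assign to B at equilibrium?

3/4

Row minima: T → 1, M → -1, B → 3; maximin = 3.
Column maxima: C1 → 10, C2 → 6; minimax = 6.
3 ≠ 6, so there is no saddle point; optimal play is mixed.
M is strictly dominated by T, so Player I never plays it.
On the remaining 2×2 (T, B vs C1, C2):
Let Player I play T with probability p. Expected payoff against C1: 10p + 3(1−p) = 7p + 3; against C2: 1p + 6(1−p) = −5p + 6.
Setting these equal: 7p + 3 = −5p + 6 ⇒ 12p = 3 ⇒ p = 1/4, and the value is (7)·(1/4) + 3 = 19/4.
For Player II: with q = P(C1), equating T's and B's payoffs gives 9q + 1 = −3q + 6 ⇒ q = 5/12.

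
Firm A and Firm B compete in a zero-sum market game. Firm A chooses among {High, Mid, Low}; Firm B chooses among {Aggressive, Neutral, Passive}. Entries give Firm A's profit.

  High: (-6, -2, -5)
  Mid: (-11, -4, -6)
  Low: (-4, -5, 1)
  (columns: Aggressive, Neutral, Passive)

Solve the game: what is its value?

-22/5

Row minima: High → -6, Mid → -11, Low → -5; maximin = -5.
Column maxima: Aggressive → -4, Neutral → -2, Passive → 1; minimax = -4.
-5 ≠ -4, so there is no saddle point; optimal play is mixed.
Mid is strictly dominated by High, so Firm A never plays it.
Passive is strictly dominated by Aggressive (it gives Firm A strictly more in every row), so Firm B never plays it.
On the remaining 2×2 (High, Low vs Aggressive, Neutral):
Let Firm A play High with probability p. Expected payoff against Aggressive: (-6)p + (-4)(1−p) = −2p − 4; against Neutral: (-2)p + (-5)(1−p) = 3p − 5.
Setting these equal: −2p − 4 = 3p − 5 ⇒ −5p = -1 ⇒ p = 1/5, and the value is (-2)·(1/5) − 4 = -22/5.
For Firm B: with q = P(Aggressive), equating High's and Low's payoffs gives −4q − 2 = q − 5 ⇒ q = 3/5.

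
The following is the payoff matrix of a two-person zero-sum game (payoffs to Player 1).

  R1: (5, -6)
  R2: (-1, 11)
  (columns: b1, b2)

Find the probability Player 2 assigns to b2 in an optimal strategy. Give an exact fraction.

6/23

Row minima: R1 → -6, R2 → -1; maximin = -1.
Column maxima: b1 → 5, b2 → 11; minimax = 5.
-1 ≠ 5, so there is no saddle point; optimal play is mixed.
Let Player 1 play R1 with probability p. Expected payoff against b1: 5p + (-1)(1−p) = 6p − 1; against b2: (-6)p + 11(1−p) = −17p + 11.
Setting these equal: 6p − 1 = −17p + 11 ⇒ 23p = 12 ⇒ p = 12/23, and the value is (6)·(12/23) − 1 = 49/23.
For Player 2: with q = P(b1), equating R1's and R2's payoffs gives 11q − 6 = −12q + 11 ⇒ q = 17/23.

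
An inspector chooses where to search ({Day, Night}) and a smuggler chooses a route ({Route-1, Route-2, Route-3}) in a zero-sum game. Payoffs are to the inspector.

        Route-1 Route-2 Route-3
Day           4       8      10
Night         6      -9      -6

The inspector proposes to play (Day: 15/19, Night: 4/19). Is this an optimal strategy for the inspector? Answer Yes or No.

Yes

Against Route-1 this mix gives (15/19)·4 + (4/19)·6 = 84/19.
Against Route-2 this mix gives (15/19)·8 + (4/19)·(-9) = 84/19.
Against Route-3 this mix gives (15/19)·10 + (4/19)·(-6) = 126/19.
All of the smuggler's active replies (Route-1, Route-2) yield 84/19, and no column does worse for the inspector. The mix makes the smuggler indifferent and guarantees 84/19, so it is optimal.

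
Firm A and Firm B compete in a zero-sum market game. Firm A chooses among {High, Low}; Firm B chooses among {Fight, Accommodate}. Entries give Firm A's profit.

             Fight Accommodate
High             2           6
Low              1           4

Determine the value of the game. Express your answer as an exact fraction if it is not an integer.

2

Row minima: High → 2, Low → 1; maximin = 2.
Column maxima: Fight → 2, Accommodate → 6; minimax = 2.
Since maximin = minimax = 2, there is a saddle point and the value is 2.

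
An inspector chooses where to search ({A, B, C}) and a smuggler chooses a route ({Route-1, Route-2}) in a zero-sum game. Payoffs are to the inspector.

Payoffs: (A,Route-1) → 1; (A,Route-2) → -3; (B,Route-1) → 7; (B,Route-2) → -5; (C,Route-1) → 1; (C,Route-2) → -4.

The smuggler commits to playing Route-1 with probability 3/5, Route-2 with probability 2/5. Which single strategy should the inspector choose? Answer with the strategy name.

Expected payoff of A: (3/5)·1 + (2/5)·(-3) = -3/5.
Expected payoff of B: (3/5)·7 + (2/5)·(-5) = 11/5.
Expected payoff of C: (3/5)·1 + (2/5)·(-4) = -1.
The largest is 11/5, so the inspector's best response is B.

B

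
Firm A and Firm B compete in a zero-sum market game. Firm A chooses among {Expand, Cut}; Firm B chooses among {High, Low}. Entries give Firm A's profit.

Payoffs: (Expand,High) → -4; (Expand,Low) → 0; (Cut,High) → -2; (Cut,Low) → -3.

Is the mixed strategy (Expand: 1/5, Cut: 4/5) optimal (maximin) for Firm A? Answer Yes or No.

Against High this mix gives (1/5)·(-4) + (4/5)·(-2) = -12/5.
Against Low this mix gives (1/5)·0 + (4/5)·(-3) = -12/5.
All of Firm B's active replies (High, Low) yield -12/5, and no column does worse for Firm A. The mix makes Firm B indifferent and guarantees -12/5, so it is optimal.

Yes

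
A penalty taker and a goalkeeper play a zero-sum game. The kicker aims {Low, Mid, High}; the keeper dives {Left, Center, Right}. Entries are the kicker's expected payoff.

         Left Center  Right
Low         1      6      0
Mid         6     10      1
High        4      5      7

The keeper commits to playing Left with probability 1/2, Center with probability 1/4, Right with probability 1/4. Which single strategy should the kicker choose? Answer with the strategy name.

Mid

Expected payoff of Low: (1/2)·1 + (1/4)·6 + (1/4)·0 = 2.
Expected payoff of Mid: (1/2)·6 + (1/4)·10 + (1/4)·1 = 23/4.
Expected payoff of High: (1/2)·4 + (1/4)·5 + (1/4)·7 = 5.
The largest is 23/4, so the kicker's best response is Mid.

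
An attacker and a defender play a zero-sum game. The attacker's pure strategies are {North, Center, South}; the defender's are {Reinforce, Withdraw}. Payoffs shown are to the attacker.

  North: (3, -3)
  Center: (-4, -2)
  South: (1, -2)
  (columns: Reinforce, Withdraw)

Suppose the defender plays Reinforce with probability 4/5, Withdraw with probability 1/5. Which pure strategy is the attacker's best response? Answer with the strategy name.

North

Expected payoff of North: (4/5)·3 + (1/5)·(-3) = 9/5.
Expected payoff of Center: (4/5)·(-4) + (1/5)·(-2) = -18/5.
Expected payoff of South: (4/5)·1 + (1/5)·(-2) = 2/5.
The largest is 9/5, so the attacker's best response is North.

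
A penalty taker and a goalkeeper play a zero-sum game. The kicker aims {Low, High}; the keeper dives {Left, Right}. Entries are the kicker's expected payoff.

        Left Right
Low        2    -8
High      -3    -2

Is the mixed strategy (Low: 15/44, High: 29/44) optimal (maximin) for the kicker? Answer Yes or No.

No

Against Left this mix gives (15/44)·2 + (29/44)·(-3) = -57/44.
Against Right this mix gives (15/44)·(-8) + (29/44)·(-2) = -89/22.
The keeper will play Right, holding the kicker to -89/22. Shifting weight toward the row that does better against Right would raise this floor (the equalizing mix achieves -28/11 against both Right and Left), so the proposed strategy is not optimal.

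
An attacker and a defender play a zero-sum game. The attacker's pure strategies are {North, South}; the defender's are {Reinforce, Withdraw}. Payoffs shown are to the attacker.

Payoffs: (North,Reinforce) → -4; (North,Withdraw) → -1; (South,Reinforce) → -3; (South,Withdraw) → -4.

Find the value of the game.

Row minima: North → -4, South → -4; maximin = -4.
Column maxima: Reinforce → -3, Withdraw → -1; minimax = -3.
-4 ≠ -3, so there is no saddle point; optimal play is mixed.
Let the attacker play North with probability p. Expected payoff against Reinforce: (-4)p + (-3)(1−p) = −p − 3; against Withdraw: (-1)p + (-4)(1−p) = 3p − 4.
Setting these equal: −p − 3 = 3p − 4 ⇒ −4p = -1 ⇒ p = 1/4, and the value is (-1)·(1/4) − 3 = -13/4.
For the defender: with q = P(Reinforce), equating North's and South's payoffs gives −3q − 1 = q − 4 ⇒ q = 3/4.

-13/4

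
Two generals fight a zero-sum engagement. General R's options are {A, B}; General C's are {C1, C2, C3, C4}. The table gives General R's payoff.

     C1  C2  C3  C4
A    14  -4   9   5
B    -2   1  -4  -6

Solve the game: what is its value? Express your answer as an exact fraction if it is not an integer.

Row minima: A → -4, B → -6; maximin = -4.
Column maxima: C1 → 14, C2 → 1, C3 → 9, C4 → 5; minimax = 1.
-4 ≠ 1, so there is no saddle point; optimal play is mixed.
C1 is strictly dominated by C3 (it gives General R strictly more in every row), so General C never plays it.
C3 is strictly dominated by C4 (it gives General R strictly more in every row), so General C never plays it.
On the remaining 2×2 (A, B vs C2, C4):
Let General R play A with probability p. Expected payoff against C2: (-4)p + 1(1−p) = −5p + 1; against C4: 5p + (-6)(1−p) = 11p − 6.
Setting these equal: −5p + 1 = 11p − 6 ⇒ −16p = -7 ⇒ p = 7/16, and the value is (-5)·(7/16) + 1 = -19/16.
For General C: with q = P(C2), equating A's and B's payoffs gives −9q + 5 = 7q − 6 ⇒ q = 11/16.

-19/16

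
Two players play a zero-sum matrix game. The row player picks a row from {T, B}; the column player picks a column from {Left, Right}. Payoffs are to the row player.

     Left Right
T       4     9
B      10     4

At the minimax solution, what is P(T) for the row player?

Row minima: T → 4, B → 4; maximin = 4.
Column maxima: Left → 10, Right → 9; minimax = 9.
4 ≠ 9, so there is no saddle point; optimal play is mixed.
Let the row player play T with probability p. Expected payoff against Left: 4p + 10(1−p) = −6p + 10; against Right: 9p + 4(1−p) = 5p + 4.
Setting these equal: −6p + 10 = 5p + 4 ⇒ −11p = -6 ⇒ p = 6/11, and the value is (-6)·(6/11) + 10 = 74/11.
For the column player: with q = P(Left), equating T's and B's payoffs gives −5q + 9 = 6q + 4 ⇒ q = 5/11.

6/11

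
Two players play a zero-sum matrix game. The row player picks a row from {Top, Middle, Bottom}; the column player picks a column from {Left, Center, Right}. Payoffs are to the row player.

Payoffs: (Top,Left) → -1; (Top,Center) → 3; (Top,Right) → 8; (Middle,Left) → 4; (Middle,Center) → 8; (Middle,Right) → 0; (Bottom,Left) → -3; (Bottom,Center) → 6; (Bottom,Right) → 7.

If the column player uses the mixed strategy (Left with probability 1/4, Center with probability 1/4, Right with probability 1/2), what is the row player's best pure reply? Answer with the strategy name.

Top

Expected payoff of Top: (1/4)·(-1) + (1/4)·3 + (1/2)·8 = 9/2.
Expected payoff of Middle: (1/4)·4 + (1/4)·8 + (1/2)·0 = 3.
Expected payoff of Bottom: (1/4)·(-3) + (1/4)·6 + (1/2)·7 = 17/4.
The largest is 9/2, so the row player's best response is Top.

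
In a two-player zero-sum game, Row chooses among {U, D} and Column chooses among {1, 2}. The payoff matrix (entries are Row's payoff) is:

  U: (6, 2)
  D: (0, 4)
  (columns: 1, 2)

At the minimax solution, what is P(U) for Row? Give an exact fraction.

Row minima: U → 2, D → 0; maximin = 2.
Column maxima: 1 → 6, 2 → 4; minimax = 4.
2 ≠ 4, so there is no saddle point; optimal play is mixed.
Let Row play U with probability p. Expected payoff against 1: 6p + 0(1−p) = 6p; against 2: 2p + 4(1−p) = −2p + 4.
Setting these equal: 6p = −2p + 4 ⇒ 8p = 4 ⇒ p = 1/2, and the value is (6)·(1/2) = 3.
For Column: with q = P(1), equating U's and D's payoffs gives 4q + 2 = −4q + 4 ⇒ q = 1/4.

1/2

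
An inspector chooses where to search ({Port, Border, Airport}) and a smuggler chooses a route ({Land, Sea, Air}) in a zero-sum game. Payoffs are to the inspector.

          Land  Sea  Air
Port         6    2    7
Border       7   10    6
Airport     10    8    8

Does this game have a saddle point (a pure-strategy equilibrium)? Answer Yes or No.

Yes

Row minima: Port → 2, Border → 6, Airport → 8; maximin = 8.
Column maxima: Land → 10, Sea → 10, Air → 8; minimax = 8.
maximin = minimax = 8, so a saddle point exists.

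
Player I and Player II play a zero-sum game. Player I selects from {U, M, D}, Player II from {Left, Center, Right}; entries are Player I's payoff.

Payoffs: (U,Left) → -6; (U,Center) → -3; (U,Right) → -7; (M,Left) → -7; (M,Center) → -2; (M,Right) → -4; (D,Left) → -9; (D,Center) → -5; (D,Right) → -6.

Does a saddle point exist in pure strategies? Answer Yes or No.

Row minima: U → -7, M → -7, D → -9; maximin = -7.
Column maxima: Left → -6, Center → -2, Right → -4; minimax = -6.
-7 ≠ -6, so no pure-strategy equilibrium exists.

No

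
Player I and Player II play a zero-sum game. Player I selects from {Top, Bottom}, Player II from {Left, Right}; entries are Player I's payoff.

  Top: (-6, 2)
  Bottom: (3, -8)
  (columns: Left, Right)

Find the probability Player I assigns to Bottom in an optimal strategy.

8/19

Row minima: Top → -6, Bottom → -8; maximin = -6.
Column maxima: Left → 3, Right → 2; minimax = 2.
-6 ≠ 2, so there is no saddle point; optimal play is mixed.
Let Player I play Top with probability p. Expected payoff against Left: (-6)p + 3(1−p) = −9p + 3; against Right: 2p + (-8)(1−p) = 10p − 8.
Setting these equal: −9p + 3 = 10p − 8 ⇒ −19p = -11 ⇒ p = 11/19, and the value is (-9)·(11/19) + 3 = -42/19.
For Player II: with q = P(Left), equating Top's and Bottom's payoffs gives −8q + 2 = 11q − 8 ⇒ q = 10/19.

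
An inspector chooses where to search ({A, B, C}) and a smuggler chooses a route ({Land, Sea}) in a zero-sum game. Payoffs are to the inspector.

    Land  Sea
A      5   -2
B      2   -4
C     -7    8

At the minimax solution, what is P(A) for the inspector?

Row minima: A → -2, B → -4, C → -7; maximin = -2.
Column maxima: Land → 5, Sea → 8; minimax = 5.
-2 ≠ 5, so there is no saddle point; optimal play is mixed.
B is strictly dominated by A, so the inspector never plays it.
On the remaining 2×2 (A, C vs Land, Sea):
Let the inspector play A with probability p. Expected payoff against Land: 5p + (-7)(1−p) = 12p − 7; against Sea: (-2)p + 8(1−p) = −10p + 8.
Setting these equal: 12p − 7 = −10p + 8 ⇒ 22p = 15 ⇒ p = 15/22, and the value is (12)·(15/22) − 7 = 13/11.
For the smuggler: with q = P(Land), equating A's and C's payoffs gives 7q − 2 = −15q + 8 ⇒ q = 5/11.

15/22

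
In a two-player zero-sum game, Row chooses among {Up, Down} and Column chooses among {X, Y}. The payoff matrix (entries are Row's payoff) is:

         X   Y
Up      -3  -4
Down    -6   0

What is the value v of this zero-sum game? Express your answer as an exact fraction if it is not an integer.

-24/7

Row minima: Up → -4, Down → -6; maximin = -4.
Column maxima: X → -3, Y → 0; minimax = -3.
-4 ≠ -3, so there is no saddle point; optimal play is mixed.
Let Row play Up with probability p. Expected payoff against X: (-3)p + (-6)(1−p) = 3p − 6; against Y: (-4)p + 0(1−p) = −4p.
Setting these equal: 3p − 6 = −4p ⇒ 7p = 6 ⇒ p = 6/7, and the value is (3)·(6/7) − 6 = -24/7.
For Column: with q = P(X), equating Up's and Down's payoffs gives q − 4 = −6q ⇒ q = 4/7.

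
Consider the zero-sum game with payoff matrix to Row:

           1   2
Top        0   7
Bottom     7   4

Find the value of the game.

49/10

Row minima: Top → 0, Bottom → 4; maximin = 4.
Column maxima: 1 → 7, 2 → 7; minimax = 7.
4 ≠ 7, so there is no saddle point; optimal play is mixed.
Let Row play Top with probability p. Expected payoff against 1: 0p + 7(1−p) = −7p + 7; against 2: 7p + 4(1−p) = 3p + 4.
Setting these equal: −7p + 7 = 3p + 4 ⇒ −10p = -3 ⇒ p = 3/10, and the value is (-7)·(3/10) + 7 = 49/10.
For Column: with q = P(1), equating Top's and Bottom's payoffs gives −7q + 7 = 3q + 4 ⇒ q = 3/10.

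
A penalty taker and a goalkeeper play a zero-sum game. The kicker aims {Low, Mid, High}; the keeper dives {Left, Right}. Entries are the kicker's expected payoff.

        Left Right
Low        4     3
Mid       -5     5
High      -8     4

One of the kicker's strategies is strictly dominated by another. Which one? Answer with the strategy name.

High

Mid gives a strictly higher payoff than High against every column: -5 > -8, 5 > 4.
So High is strictly dominated and the kicker never plays it.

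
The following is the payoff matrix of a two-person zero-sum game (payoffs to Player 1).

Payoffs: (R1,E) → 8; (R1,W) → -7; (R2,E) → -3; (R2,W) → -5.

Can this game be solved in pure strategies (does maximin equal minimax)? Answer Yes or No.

Yes

Row minima: R1 → -7, R2 → -5; maximin = -5.
Column maxima: E → 8, W → -5; minimax = -5.
maximin = minimax = -5, so a saddle point exists.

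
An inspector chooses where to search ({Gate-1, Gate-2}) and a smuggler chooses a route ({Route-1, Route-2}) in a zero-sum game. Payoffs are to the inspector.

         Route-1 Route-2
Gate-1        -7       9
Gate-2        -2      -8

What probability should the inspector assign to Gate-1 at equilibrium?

Row minima: Gate-1 → -7, Gate-2 → -8; maximin = -7.
Column maxima: Route-1 → -2, Route-2 → 9; minimax = -2.
-7 ≠ -2, so there is no saddle point; optimal play is mixed.
Let the inspector play Gate-1 with probability p. Expected payoff against Route-1: (-7)p + (-2)(1−p) = −5p − 2; against Route-2: 9p + (-8)(1−p) = 17p − 8.
Setting these equal: −5p − 2 = 17p − 8 ⇒ −22p = -6 ⇒ p = 3/11, and the value is (-5)·(3/11) − 2 = -37/11.
For the smuggler: with q = P(Route-1), equating Gate-1's and Gate-2's payoffs gives −16q + 9 = 6q − 8 ⇒ q = 17/22.

3/11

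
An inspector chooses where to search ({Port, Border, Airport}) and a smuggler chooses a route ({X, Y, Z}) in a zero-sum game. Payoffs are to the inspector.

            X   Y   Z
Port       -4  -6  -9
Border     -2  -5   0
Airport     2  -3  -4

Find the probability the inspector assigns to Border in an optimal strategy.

1/6

Row minima: Port → -9, Border → -5, Airport → -4; maximin = -4.
Column maxima: X → 2, Y → -3, Z → 0; minimax = -3.
-4 ≠ -3, so there is no saddle point; optimal play is mixed.
Port is strictly dominated by Border, so the inspector never plays it.
X is strictly dominated by Y (it gives the inspector strictly more in every row), so the smuggler never plays it.
On the remaining 2×2 (Border, Airport vs Y, Z):
Let the inspector play Border with probability p. Expected payoff against Y: (-5)p + (-3)(1−p) = −2p − 3; against Z: 0p + (-4)(1−p) = 4p − 4.
Setting these equal: −2p − 3 = 4p − 4 ⇒ −6p = -1 ⇒ p = 1/6, and the value is (-2)·(1/6) − 3 = -10/3.
For the smuggler: with q = P(Y), equating Border's and Airport's payoffs gives −5q = q − 4 ⇒ q = 2/3.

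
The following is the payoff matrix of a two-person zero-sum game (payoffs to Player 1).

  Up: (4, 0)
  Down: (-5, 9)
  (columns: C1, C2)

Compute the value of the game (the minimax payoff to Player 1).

2

Row minima: Up → 0, Down → -5; maximin = 0.
Column maxima: C1 → 4, C2 → 9; minimax = 4.
0 ≠ 4, so there is no saddle point; optimal play is mixed.
Let Player 1 play Up with probability p. Expected payoff against C1: 4p + (-5)(1−p) = 9p − 5; against C2: 0p + 9(1−p) = −9p + 9.
Setting these equal: 9p − 5 = −9p + 9 ⇒ 18p = 14 ⇒ p = 7/9, and the value is (9)·(7/9) − 5 = 2.
For Player 2: with q = P(C1), equating Up's and Down's payoffs gives 4q = −14q + 9 ⇒ q = 1/2.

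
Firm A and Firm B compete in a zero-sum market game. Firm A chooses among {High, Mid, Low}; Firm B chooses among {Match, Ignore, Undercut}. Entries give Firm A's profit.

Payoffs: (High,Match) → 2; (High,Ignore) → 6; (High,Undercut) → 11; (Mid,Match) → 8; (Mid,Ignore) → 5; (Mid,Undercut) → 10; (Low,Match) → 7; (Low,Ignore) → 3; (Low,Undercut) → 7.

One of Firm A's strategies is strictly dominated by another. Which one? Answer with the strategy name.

Low

Mid gives a strictly higher payoff than Low against every column: 8 > 7, 5 > 3, 10 > 7.
So Low is strictly dominated and Firm A never plays it.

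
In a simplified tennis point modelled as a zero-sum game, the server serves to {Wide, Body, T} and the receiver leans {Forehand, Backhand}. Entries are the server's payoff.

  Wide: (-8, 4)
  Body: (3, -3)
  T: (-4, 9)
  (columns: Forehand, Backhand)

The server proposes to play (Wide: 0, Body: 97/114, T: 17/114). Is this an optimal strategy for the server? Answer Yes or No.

Against Forehand this mix gives (97/114)·3 + (17/114)·(-4) = 223/114.
Against Backhand this mix gives (97/114)·(-3) + (17/114)·9 = -23/19.
The receiver will play Backhand, holding the server to -23/19. Shifting weight toward the row that does better against Backhand would raise this floor (the equalizing mix achieves 15/19 against both Backhand and Forehand), so the proposed strategy is not optimal.

No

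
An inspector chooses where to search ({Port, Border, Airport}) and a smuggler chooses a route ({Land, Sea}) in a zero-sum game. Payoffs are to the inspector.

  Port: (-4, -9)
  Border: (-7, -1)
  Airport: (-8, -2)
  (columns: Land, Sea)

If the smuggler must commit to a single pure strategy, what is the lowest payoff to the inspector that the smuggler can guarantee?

-4

Column maxima: Land → -4, Sea → -1.
The smallest of these is -4.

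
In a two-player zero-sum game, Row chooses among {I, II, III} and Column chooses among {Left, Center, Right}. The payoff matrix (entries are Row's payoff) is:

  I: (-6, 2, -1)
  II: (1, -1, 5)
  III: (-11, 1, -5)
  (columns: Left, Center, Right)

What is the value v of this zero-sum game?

-2/5

Row minima: I → -6, II → -1, III → -11; maximin = -1.
Column maxima: Left → 1, Center → 2, Right → 5; minimax = 1.
-1 ≠ 1, so there is no saddle point; optimal play is mixed.
III is strictly dominated by I, so Row never plays it.
Right is strictly dominated by Left (it gives Row strictly more in every row), so Column never plays it.
On the remaining 2×2 (I, II vs Left, Center):
Let Row play I with probability p. Expected payoff against Left: (-6)p + 1(1−p) = −7p + 1; against Center: 2p + (-1)(1−p) = 3p − 1.
Setting these equal: −7p + 1 = 3p − 1 ⇒ −10p = -2 ⇒ p = 1/5, and the value is (-7)·(1/5) + 1 = -2/5.
For Column: with q = P(Left), equating I's and II's payoffs gives −8q + 2 = 2q − 1 ⇒ q = 3/10.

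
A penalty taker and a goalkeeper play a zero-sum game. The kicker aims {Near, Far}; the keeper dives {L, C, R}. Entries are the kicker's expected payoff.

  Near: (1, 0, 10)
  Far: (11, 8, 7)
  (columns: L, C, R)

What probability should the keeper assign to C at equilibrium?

Row minima: Near → 0, Far → 7; maximin = 7.
Column maxima: L → 11, C → 8, R → 10; minimax = 8.
7 ≠ 8, so there is no saddle point; optimal play is mixed.
L is strictly dominated by C (it gives the kicker strictly more in every row), so the keeper never plays it.
On the remaining 2×2 (Near, Far vs C, R):
Let the kicker play Near with probability p. Expected payoff against C: 0p + 8(1−p) = −8p + 8; against R: 10p + 7(1−p) = 3p + 7.
Setting these equal: −8p + 8 = 3p + 7 ⇒ −11p = -1 ⇒ p = 1/11, and the value is (-8)·(1/11) + 8 = 80/11.
For the keeper: with q = P(C), equating Near's and Far's payoffs gives −10q + 10 = q + 7 ⇒ q = 3/11.

3/11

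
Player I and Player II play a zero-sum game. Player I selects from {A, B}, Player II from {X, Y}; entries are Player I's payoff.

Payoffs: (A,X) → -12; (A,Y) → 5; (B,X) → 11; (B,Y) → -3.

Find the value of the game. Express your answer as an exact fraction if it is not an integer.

Row minima: A → -12, B → -3; maximin = -3.
Column maxima: X → 11, Y → 5; minimax = 5.
-3 ≠ 5, so there is no saddle point; optimal play is mixed.
Let Player I play A with probability p. Expected payoff against X: (-12)p + 11(1−p) = −23p + 11; against Y: 5p + (-3)(1−p) = 8p − 3.
Setting these equal: −23p + 11 = 8p − 3 ⇒ −31p = -14 ⇒ p = 14/31, and the value is (-23)·(14/31) + 11 = 19/31.
For Player II: with q = P(X), equating A's and B's payoffs gives −17q + 5 = 14q − 3 ⇒ q = 8/31.

19/31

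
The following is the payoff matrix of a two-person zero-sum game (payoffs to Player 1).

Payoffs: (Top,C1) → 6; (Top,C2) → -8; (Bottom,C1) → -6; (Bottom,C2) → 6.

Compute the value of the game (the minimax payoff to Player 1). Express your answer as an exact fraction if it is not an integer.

Row minima: Top → -8, Bottom → -6; maximin = -6.
Column maxima: C1 → 6, C2 → 6; minimax = 6.
-6 ≠ 6, so there is no saddle point; optimal play is mixed.
Let Player 1 play Top with probability p. Expected payoff against C1: 6p + (-6)(1−p) = 12p − 6; against C2: (-8)p + 6(1−p) = −14p + 6.
Setting these equal: 12p − 6 = −14p + 6 ⇒ 26p = 12 ⇒ p = 6/13, and the value is (12)·(6/13) − 6 = -6/13.
For Player 2: with q = P(C1), equating Top's and Bottom's payoffs gives 14q − 8 = −12q + 6 ⇒ q = 7/13.

-6/13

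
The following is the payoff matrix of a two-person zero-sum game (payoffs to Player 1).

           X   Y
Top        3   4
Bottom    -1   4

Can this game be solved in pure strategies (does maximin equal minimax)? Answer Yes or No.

Row minima: Top → 3, Bottom → -1; maximin = 3.
Column maxima: X → 3, Y → 4; minimax = 3.
maximin = minimax = 3, so a saddle point exists.

Yes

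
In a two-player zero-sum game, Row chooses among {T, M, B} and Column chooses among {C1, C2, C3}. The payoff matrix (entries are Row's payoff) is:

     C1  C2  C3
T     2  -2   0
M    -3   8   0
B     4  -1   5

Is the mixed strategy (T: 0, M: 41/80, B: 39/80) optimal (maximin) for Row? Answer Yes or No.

No

Against C1 this mix gives (41/80)·(-3) + (39/80)·4 = 33/80.
Against C2 this mix gives (41/80)·8 + (39/80)·(-1) = 289/80.
Against C3 this mix gives (41/80)·0 + (39/80)·5 = 39/16.
Column will play C1, holding Row to 33/80. Shifting weight toward the row that does better against C1 would raise this floor (the equalizing mix achieves 29/16 against both C1 and C2), so the proposed strategy is not optimal.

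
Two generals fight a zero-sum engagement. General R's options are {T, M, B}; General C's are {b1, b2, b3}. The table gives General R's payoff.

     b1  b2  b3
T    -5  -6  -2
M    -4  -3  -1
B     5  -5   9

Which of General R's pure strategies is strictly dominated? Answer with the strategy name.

T

M gives a strictly higher payoff than T against every column: -4 > -5, -3 > -6, -1 > -2.
So T is strictly dominated and General R never plays it.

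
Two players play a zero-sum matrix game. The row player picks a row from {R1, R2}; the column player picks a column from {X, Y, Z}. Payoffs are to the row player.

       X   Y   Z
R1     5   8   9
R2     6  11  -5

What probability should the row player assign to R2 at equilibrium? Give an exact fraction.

Row minima: R1 → 5, R2 → -5; maximin = 5.
Column maxima: X → 6, Y → 11, Z → 9; minimax = 6.
5 ≠ 6, so there is no saddle point; optimal play is mixed.
Y is strictly dominated by X (it gives the row player strictly more in every row), so the column player never plays it.
On the remaining 2×2 (R1, R2 vs X, Z):
Let the row player play R1 with probability p. Expected payoff against X: 5p + 6(1−p) = −p + 6; against Z: 9p + (-5)(1−p) = 14p − 5.
Setting these equal: −p + 6 = 14p − 5 ⇒ −15p = -11 ⇒ p = 11/15, and the value is (-1)·(11/15) + 6 = 79/15.
For the column player: with q = P(X), equating R1's and R2's payoffs gives −4q + 9 = 11q − 5 ⇒ q = 14/15.

4/15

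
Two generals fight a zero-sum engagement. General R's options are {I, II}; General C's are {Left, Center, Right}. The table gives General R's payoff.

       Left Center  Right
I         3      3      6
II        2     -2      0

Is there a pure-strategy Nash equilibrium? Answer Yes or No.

Yes

Row minima: I → 3, II → -2; maximin = 3.
Column maxima: Left → 3, Center → 3, Right → 6; minimax = 3.
maximin = minimax = 3, so a saddle point exists.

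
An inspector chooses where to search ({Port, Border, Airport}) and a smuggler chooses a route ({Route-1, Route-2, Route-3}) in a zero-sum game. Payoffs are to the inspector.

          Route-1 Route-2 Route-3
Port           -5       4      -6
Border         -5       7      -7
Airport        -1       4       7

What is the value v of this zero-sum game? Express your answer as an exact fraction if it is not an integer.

Row minima: Port → -6, Border → -7, Airport → -1; maximin = -1.
Column maxima: Route-1 → -1, Route-2 → 7, Route-3 → 7; minimax = -1.
Since maximin = minimax = -1, there is a saddle point and the value is -1.

-1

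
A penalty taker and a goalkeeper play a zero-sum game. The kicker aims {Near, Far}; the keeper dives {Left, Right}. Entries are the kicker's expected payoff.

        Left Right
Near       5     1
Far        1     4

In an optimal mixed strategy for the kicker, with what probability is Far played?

4/7

Row minima: Near → 1, Far → 1; maximin = 1.
Column maxima: Left → 5, Right → 4; minimax = 4.
1 ≠ 4, so there is no saddle point; optimal play is mixed.
Let the kicker play Near with probability p. Expected payoff against Left: 5p + 1(1−p) = 4p + 1; against Right: 1p + 4(1−p) = −3p + 4.
Setting these equal: 4p + 1 = −3p + 4 ⇒ 7p = 3 ⇒ p = 3/7, and the value is (4)·(3/7) + 1 = 19/7.
For the keeper: with q = P(Left), equating Near's and Far's payoffs gives 4q + 1 = −3q + 4 ⇒ q = 3/7.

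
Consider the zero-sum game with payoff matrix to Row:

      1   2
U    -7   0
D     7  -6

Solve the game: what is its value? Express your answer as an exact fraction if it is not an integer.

Row minima: U → -7, D → -6; maximin = -6.
Column maxima: 1 → 7, 2 → 0; minimax = 0.
-6 ≠ 0, so there is no saddle point; optimal play is mixed.
Let Row play U with probability p. Expected payoff against 1: (-7)p + 7(1−p) = −14p + 7; against 2: 0p + (-6)(1−p) = 6p − 6.
Setting these equal: −14p + 7 = 6p − 6 ⇒ −20p = -13 ⇒ p = 13/20, and the value is (-14)·(13/20) + 7 = -21/10.
For Column: with q = P(1), equating U's and D's payoffs gives −7q = 13q − 6 ⇒ q = 3/10.

-21/10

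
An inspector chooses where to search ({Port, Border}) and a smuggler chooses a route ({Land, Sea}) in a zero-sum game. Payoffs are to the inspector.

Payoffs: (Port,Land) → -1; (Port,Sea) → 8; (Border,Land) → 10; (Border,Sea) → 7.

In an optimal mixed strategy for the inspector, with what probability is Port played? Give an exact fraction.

1/4

Row minima: Port → -1, Border → 7; maximin = 7.
Column maxima: Land → 10, Sea → 8; minimax = 8.
7 ≠ 8, so there is no saddle point; optimal play is mixed.
Let the inspector play Port with probability p. Expected payoff against Land: (-1)p + 10(1−p) = −11p + 10; against Sea: 8p + 7(1−p) = p + 7.
Setting these equal: −11p + 10 = p + 7 ⇒ −12p = -3 ⇒ p = 1/4, and the value is (-11)·(1/4) + 10 = 29/4.
For the smuggler: with q = P(Land), equating Port's and Border's payoffs gives −9q + 8 = 3q + 7 ⇒ q = 1/12.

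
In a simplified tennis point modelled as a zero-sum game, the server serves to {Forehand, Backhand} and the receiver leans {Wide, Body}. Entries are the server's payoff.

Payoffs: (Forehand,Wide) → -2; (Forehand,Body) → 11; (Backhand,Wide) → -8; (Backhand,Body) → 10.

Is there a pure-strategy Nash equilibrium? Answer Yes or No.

Yes

Row minima: Forehand → -2, Backhand → -8; maximin = -2.
Column maxima: Wide → -2, Body → 11; minimax = -2.
maximin = minimax = -2, so a saddle point exists.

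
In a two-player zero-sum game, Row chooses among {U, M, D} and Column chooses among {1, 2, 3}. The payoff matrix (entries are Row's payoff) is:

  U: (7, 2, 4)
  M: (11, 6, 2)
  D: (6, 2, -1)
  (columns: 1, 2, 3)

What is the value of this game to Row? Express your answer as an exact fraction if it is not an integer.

Row minima: U → 2, M → 2, D → -1; maximin = 2.
Column maxima: 1 → 11, 2 → 6, 3 → 4; minimax = 4.
2 ≠ 4, so there is no saddle point; optimal play is mixed.
D is strictly dominated by M, so Row never plays it.
1 is strictly dominated by 2 (it gives Row strictly more in every row), so Column never plays it.
On the remaining 2×2 (U, M vs 2, 3):
Let Row play U with probability p. Expected payoff against 2: 2p + 6(1−p) = −4p + 6; against 3: 4p + 2(1−p) = 2p + 2.
Setting these equal: −4p + 6 = 2p + 2 ⇒ −6p = -4 ⇒ p = 2/3, and the value is (-4)·(2/3) + 6 = 10/3.
For Column: with q = P(2), equating U's and M's payoffs gives −2q + 4 = 4q + 2 ⇒ q = 1/3.

10/3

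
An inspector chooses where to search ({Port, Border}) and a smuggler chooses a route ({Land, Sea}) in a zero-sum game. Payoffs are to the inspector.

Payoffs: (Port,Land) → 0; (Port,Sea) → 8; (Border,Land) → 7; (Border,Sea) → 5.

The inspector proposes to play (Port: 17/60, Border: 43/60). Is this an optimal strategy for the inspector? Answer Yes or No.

Against Land this mix gives (17/60)·0 + (43/60)·7 = 301/60.
Against Sea this mix gives (17/60)·8 + (43/60)·5 = 117/20.
The smuggler will play Land, holding the inspector to 301/60. Shifting weight toward the row that does better against Land would raise this floor (the equalizing mix achieves 28/5 against both Land and Sea), so the proposed strategy is not optimal.

No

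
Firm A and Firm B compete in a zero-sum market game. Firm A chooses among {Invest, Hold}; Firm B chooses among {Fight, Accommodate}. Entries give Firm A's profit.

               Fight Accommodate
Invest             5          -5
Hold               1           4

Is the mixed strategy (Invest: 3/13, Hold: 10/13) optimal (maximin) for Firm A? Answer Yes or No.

Against Fight this mix gives (3/13)·5 + (10/13)·1 = 25/13.
Against Accommodate this mix gives (3/13)·(-5) + (10/13)·4 = 25/13.
All of Firm B's active replies (Fight, Accommodate) yield 25/13, and no column does worse for Firm A. The mix makes Firm B indifferent and guarantees 25/13, so it is optimal.

Yes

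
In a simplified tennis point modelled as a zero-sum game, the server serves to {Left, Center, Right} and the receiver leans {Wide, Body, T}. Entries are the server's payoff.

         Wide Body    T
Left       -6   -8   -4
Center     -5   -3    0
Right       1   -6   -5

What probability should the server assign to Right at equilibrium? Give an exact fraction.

2/9

Row minima: Left → -8, Center → -5, Right → -6; maximin = -5.
Column maxima: Wide → 1, Body → -3, T → 0; minimax = -3.
-5 ≠ -3, so there is no saddle point; optimal play is mixed.
Left is strictly dominated by Center, so the server never plays it.
T is strictly dominated by Body (it gives the server strictly more in every row), so the receiver never plays it.
On the remaining 2×2 (Center, Right vs Wide, Body):
Let the server play Center with probability p. Expected payoff against Wide: (-5)p + 1(1−p) = −6p + 1; against Body: (-3)p + (-6)(1−p) = 3p − 6.
Setting these equal: −6p + 1 = 3p − 6 ⇒ −9p = -7 ⇒ p = 7/9, and the value is (-6)·(7/9) + 1 = -11/3.
For the receiver: with q = P(Wide), equating Center's and Right's payoffs gives −2q − 3 = 7q − 6 ⇒ q = 1/3.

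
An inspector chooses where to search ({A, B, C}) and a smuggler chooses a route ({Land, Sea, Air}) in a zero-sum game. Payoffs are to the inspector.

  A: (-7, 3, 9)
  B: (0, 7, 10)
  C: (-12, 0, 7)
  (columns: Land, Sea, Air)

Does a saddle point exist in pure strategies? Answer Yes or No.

Yes

Row minima: A → -7, B → 0, C → -12; maximin = 0.
Column maxima: Land → 0, Sea → 7, Air → 10; minimax = 0.
maximin = minimax = 0, so a saddle point exists.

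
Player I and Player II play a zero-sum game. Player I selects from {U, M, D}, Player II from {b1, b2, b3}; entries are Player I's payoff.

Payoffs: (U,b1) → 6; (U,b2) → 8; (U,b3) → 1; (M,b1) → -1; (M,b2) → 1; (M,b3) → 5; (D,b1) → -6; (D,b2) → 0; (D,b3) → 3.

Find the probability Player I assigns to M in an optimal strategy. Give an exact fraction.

Row minima: U → 1, M → -1, D → -6; maximin = 1.
Column maxima: b1 → 6, b2 → 8, b3 → 5; minimax = 5.
1 ≠ 5, so there is no saddle point; optimal play is mixed.
D is strictly dominated by M, so Player I never plays it.
b2 is strictly dominated by b1 (it gives Player I strictly more in every row), so Player II never plays it.
On the remaining 2×2 (U, M vs b1, b3):
Let Player I play U with probability p. Expected payoff against b1: 6p + (-1)(1−p) = 7p − 1; against b3: 1p + 5(1−p) = −4p + 5.
Setting these equal: 7p − 1 = −4p + 5 ⇒ 11p = 6 ⇒ p = 6/11, and the value is (7)·(6/11) − 1 = 31/11.
For Player II: with q = P(b1), equating U's and M's payoffs gives 5q + 1 = −6q + 5 ⇒ q = 4/11.

5/11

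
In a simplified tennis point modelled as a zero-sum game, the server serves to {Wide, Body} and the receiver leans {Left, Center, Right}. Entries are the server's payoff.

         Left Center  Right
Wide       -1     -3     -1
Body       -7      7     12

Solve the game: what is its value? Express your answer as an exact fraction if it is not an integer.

Row minima: Wide → -3, Body → -7; maximin = -3.
Column maxima: Left → -1, Center → 7, Right → 12; minimax = -1.
-3 ≠ -1, so there is no saddle point; optimal play is mixed.
Right is strictly dominated by Center (it gives the server strictly more in every row), so the receiver never plays it.
On the remaining 2×2 (Wide, Body vs Left, Center):
Let the server play Wide with probability p. Expected payoff against Left: (-1)p + (-7)(1−p) = 6p − 7; against Center: (-3)p + 7(1−p) = −10p + 7.
Setting these equal: 6p − 7 = −10p + 7 ⇒ 16p = 14 ⇒ p = 7/8, and the value is (6)·(7/8) − 7 = -7/4.
For the receiver: with q = P(Left), equating Wide's and Body's payoffs gives 2q − 3 = −14q + 7 ⇒ q = 5/8.

-7/4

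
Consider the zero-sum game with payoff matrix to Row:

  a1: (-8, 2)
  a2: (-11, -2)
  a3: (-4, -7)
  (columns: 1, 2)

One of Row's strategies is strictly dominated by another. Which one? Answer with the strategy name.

a2

a1 gives a strictly higher payoff than a2 against every column: -8 > -11, 2 > -2.
So a2 is strictly dominated and Row never plays it.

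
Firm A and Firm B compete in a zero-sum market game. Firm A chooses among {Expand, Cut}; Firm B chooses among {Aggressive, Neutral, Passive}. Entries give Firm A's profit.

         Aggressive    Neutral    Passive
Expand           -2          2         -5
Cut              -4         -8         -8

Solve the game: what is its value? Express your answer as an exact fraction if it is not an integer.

-5

Row minima: Expand → -5, Cut → -8; maximin = -5.
Column maxima: Aggressive → -2, Neutral → 2, Passive → -5; minimax = -5.
Since maximin = minimax = -5, there is a saddle point and the value is -5.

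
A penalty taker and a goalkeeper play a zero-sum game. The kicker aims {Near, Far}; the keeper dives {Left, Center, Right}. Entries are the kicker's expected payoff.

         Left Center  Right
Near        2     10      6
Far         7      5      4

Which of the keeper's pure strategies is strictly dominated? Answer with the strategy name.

Right holds the kicker's payoff strictly below Center in every row: 6 < 10, 4 < 5.
So Center is strictly dominated for the keeper.

Center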